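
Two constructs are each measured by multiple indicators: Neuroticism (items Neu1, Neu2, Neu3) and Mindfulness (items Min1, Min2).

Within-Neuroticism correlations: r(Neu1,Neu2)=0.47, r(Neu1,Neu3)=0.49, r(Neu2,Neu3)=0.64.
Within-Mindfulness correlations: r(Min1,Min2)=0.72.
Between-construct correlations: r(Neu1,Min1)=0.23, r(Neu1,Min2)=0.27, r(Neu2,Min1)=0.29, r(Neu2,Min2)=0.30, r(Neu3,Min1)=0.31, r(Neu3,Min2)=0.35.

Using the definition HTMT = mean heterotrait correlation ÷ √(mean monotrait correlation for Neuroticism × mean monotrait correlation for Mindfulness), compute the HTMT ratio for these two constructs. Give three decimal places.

Mean between = 1.75/6 = 0.2917.
Mean within-Neu = 1.60/3 = 0.5333; mean within-Min = 0.72/1 = 0.7200.
Geometric mean = √(0.5333 × 0.7200) = 0.6197.
HTMT = 0.2917 / 0.6197 = 0.471.

0.471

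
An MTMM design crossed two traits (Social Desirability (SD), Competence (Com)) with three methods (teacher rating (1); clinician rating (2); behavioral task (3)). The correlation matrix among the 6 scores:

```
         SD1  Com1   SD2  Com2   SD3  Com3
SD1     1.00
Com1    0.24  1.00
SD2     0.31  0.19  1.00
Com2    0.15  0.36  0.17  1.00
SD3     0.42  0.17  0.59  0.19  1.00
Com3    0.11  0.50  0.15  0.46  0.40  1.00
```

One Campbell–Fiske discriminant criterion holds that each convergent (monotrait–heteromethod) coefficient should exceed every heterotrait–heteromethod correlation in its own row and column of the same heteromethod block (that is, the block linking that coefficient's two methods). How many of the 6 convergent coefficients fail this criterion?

0

Checking each validity diagonal entry against its comparison values:
SD (methods 1·2): 0.31 vs {0.15, 0.19} → pass.
SD (methods 1·3): 0.42 vs {0.11, 0.17} → pass.
SD (methods 2·3): 0.59 vs {0.15, 0.19} → pass.
Com (methods 1·2): 0.36 vs {0.19, 0.15} → pass.
Com (methods 1·3): 0.50 vs {0.17, 0.11} → pass.
Com (methods 2·3): 0.46 vs {0.19, 0.15} → pass.
0 of 6 fail.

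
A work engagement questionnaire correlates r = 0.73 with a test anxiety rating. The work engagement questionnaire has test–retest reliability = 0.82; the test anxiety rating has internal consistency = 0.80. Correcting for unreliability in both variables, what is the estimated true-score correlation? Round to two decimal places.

0.90

r_true = r_obs / √(r_xx · r_yy) = 0.73 / √(0.82 × 0.80) = 0.73 / √0.6560 = 0.73 / 0.8099 ≈ 0.90.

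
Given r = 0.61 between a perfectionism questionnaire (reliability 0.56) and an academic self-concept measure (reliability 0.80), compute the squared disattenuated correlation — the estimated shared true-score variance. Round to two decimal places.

Disattenuated r = 0.61 / √(0.56 × 0.80) = 0.61 / 0.6693 = 0.9114.
Shared true-score variance = 0.9114² = 0.8306 ≈ 0.83.

0.83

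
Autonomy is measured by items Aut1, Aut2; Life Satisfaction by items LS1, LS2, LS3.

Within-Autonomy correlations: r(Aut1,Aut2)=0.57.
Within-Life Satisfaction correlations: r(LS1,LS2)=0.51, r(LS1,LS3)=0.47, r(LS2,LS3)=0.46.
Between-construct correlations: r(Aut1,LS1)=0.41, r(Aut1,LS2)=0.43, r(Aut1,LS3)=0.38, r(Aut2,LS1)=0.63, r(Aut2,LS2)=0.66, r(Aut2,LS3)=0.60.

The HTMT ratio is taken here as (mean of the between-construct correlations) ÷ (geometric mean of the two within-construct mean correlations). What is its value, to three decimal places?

Mean heterotrait r = 3.11/6 = 0.5183.
Mean within-Aut = 0.57/1 = 0.5700; mean within-LS = 1.44/3 = 0.4800.
Geometric mean = √(0.5700 × 0.4800) = 0.5231.
HTMT = 0.5183 / 0.5231 = 0.991.

0.991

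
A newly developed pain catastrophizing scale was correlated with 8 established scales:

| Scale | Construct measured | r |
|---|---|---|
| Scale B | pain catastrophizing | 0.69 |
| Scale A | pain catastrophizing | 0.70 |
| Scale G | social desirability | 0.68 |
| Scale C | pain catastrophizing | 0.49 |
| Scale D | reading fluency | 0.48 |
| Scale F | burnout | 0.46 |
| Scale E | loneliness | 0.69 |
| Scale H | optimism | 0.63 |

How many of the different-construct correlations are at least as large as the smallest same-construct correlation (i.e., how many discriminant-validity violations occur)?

Convergent (same construct = pain catastrophizing): Scale B, Scale A, Scale C.
Smallest convergent = 0.49. Discriminant values: 0.68, 0.48, 0.46, 0.69, 0.63; count ≥ 0.49 → 3.

3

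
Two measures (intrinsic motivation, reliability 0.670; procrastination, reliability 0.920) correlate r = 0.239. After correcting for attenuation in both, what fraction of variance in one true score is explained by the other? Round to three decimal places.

0.093

Disattenuated r = 0.239 / √(0.670 × 0.920) = 0.239 / 0.7851 = 0.3044.
Shared true-score variance = 0.3044² = 0.0927 ≈ 0.093.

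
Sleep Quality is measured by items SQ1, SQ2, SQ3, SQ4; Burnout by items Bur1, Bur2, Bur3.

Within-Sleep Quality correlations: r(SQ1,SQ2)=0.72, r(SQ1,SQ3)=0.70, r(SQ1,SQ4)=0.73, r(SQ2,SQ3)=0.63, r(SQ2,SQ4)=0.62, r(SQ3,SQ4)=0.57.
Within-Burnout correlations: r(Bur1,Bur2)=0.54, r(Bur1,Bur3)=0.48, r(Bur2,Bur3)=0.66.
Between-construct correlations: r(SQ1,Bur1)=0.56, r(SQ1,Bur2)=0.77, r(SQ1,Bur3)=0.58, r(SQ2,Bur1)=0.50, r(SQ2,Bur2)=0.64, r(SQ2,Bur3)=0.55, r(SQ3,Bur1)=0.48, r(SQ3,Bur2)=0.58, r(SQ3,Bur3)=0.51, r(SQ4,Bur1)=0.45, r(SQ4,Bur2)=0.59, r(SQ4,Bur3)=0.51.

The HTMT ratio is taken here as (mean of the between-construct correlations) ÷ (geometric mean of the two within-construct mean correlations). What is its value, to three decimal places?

Mean between = 6.72/12 = 0.5600.
Mean within-SQ = 3.97/6 = 0.6617; mean within-Bur = 1.68/3 = 0.5600.
Geometric mean = √(0.6617 × 0.5600) = 0.6087.
HTMT = 0.5600 / 0.6087 = 0.920.

0.920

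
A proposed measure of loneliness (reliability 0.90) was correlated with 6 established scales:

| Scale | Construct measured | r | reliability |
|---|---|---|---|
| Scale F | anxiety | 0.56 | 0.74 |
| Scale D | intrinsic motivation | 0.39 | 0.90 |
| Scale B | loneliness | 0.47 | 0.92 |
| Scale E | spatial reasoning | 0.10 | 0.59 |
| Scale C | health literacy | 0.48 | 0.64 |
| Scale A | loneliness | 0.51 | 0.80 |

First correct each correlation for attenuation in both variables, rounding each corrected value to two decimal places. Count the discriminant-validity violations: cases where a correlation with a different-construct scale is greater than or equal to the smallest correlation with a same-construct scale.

2

Disattenuated r (r / √(r_scale · r_new)):
  Scale F (disc): 0.56 / √(0.74·0.90) = 0.69
  Scale D (disc): 0.39 / √(0.90·0.90) = 0.43
  Scale B (conv): 0.47 / √(0.92·0.90) = 0.52
  Scale E (disc): 0.10 / √(0.59·0.90) = 0.14
  Scale C (disc): 0.48 / √(0.64·0.90) = 0.63
  Scale A (conv): 0.51 / √(0.80·0.90) = 0.60
Smallest convergent = 0.52. Discriminant values: 0.69, 0.43, 0.14, 0.63; count ≥ 0.52 → 2.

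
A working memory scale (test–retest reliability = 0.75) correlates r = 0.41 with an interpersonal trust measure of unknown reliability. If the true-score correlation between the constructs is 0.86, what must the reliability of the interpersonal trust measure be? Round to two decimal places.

r_true = r_obs / √(r_xx · r_yy) ⇒ 0.86 = 0.41 / √(0.75 · r_yy).
√(0.75 · r_yy) = 0.41 / 0.86 = 0.4767; 0.75 · r_yy = 0.2272; r_yy = 0.2272 / 0.75 ≈ 0.30.

0.30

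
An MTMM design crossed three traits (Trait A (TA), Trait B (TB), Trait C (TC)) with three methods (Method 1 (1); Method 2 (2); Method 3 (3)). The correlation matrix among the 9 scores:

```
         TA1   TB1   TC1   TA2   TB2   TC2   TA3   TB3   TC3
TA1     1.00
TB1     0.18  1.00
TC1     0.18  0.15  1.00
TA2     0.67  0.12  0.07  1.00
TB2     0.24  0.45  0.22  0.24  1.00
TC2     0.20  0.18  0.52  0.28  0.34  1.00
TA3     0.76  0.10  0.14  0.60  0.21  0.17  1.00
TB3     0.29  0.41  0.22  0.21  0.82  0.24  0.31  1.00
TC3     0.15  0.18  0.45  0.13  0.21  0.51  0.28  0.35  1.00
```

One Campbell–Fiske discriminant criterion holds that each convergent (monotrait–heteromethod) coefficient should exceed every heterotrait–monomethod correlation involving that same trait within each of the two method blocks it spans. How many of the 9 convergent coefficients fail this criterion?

0

Each convergent coefficient versus the relevant comparison correlations:
TA (methods 1·2): 0.67 vs {0.18, 0.24, 0.18, 0.28} → pass.
TA (methods 1·3): 0.76 vs {0.18, 0.31, 0.18, 0.28} → pass.
TA (methods 2·3): 0.60 vs {0.24, 0.31, 0.28, 0.28} → pass.
TB (methods 1·2): 0.45 vs {0.18, 0.24, 0.15, 0.34} → pass.
TB (methods 1·3): 0.41 vs {0.18, 0.31, 0.15, 0.35} → pass.
TB (methods 2·3): 0.82 vs {0.24, 0.31, 0.34, 0.35} → pass.
TC (methods 1·2): 0.52 vs {0.18, 0.28, 0.15, 0.34} → pass.
TC (methods 1·3): 0.45 vs {0.18, 0.28, 0.15, 0.35} → pass.
TC (methods 2·3): 0.51 vs {0.28, 0.28, 0.34, 0.35} → pass.
0 of 9 fail.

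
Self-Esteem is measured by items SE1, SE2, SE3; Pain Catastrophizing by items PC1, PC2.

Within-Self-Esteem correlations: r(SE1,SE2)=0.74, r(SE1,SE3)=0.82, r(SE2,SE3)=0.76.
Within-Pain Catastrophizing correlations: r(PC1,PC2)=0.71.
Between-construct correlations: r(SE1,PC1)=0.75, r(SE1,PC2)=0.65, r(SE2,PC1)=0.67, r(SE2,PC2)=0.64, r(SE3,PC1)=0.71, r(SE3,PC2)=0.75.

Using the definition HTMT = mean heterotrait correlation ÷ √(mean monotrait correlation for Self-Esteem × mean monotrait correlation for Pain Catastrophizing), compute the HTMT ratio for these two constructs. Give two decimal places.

Between-construct mean = 4.17/6 = 0.6950.
Mean within-SE = 2.32/3 = 0.7733; mean within-PC = 0.71/1 = 0.7100.
Geometric mean = √(0.7733 × 0.7100) = 0.7410.
HTMT = 0.6950 / 0.7410 = 0.94.

0.94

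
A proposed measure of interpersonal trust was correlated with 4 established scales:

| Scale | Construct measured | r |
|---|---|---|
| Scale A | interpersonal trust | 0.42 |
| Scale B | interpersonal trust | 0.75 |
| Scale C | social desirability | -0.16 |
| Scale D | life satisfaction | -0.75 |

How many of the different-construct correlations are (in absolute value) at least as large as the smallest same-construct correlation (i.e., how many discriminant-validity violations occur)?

Convergent (same construct = interpersonal trust): Scale A, Scale B.
Smallest convergent = 0.42. Discriminant |r|: 0.16, 0.75; count ≥ 0.42 → 1.

1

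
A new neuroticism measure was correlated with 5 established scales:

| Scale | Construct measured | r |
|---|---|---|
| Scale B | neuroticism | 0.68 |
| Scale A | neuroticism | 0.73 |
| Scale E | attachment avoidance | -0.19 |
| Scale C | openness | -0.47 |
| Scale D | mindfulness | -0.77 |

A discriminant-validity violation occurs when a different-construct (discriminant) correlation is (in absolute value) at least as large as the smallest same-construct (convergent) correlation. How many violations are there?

1

Convergent (same construct = neuroticism): Scale B, Scale A.
Smallest convergent = 0.68. Discriminant |r|: 0.19, 0.47, 0.77; count ≥ 0.68 → 1.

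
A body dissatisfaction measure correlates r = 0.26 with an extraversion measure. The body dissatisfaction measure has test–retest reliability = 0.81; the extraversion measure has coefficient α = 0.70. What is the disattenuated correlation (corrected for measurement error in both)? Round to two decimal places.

0.35

r_true = r_obs / √(r_xx · r_yy) = 0.26 / √(0.81 × 0.70) = 0.26 / √0.5670 = 0.26 / 0.7530 ≈ 0.35.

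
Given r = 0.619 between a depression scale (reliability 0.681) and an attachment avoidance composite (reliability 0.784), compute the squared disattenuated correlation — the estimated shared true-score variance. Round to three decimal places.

Disattenuated r = 0.619 / √(0.681 × 0.784) = 0.619 / 0.7307 = 0.8471.
Shared true-score variance = 0.8471² = 0.7176 ≈ 0.718.

0.718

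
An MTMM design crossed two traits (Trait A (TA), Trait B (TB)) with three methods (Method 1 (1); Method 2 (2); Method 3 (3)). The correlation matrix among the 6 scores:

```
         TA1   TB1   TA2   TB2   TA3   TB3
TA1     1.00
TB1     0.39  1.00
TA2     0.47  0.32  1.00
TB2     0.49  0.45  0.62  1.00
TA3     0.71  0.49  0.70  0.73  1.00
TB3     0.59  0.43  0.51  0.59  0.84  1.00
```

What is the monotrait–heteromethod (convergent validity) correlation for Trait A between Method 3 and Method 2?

0.70

Same trait (TA), different methods: r(TA3, TA2) = 0.70.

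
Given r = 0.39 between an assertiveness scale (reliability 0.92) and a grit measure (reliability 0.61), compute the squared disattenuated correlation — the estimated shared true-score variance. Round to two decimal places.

Disattenuated r = 0.39 / √(0.92 × 0.61) = 0.39 / 0.7491 = 0.5206.
Shared true-score variance = 0.5206² = 0.2710 ≈ 0.27.

0.27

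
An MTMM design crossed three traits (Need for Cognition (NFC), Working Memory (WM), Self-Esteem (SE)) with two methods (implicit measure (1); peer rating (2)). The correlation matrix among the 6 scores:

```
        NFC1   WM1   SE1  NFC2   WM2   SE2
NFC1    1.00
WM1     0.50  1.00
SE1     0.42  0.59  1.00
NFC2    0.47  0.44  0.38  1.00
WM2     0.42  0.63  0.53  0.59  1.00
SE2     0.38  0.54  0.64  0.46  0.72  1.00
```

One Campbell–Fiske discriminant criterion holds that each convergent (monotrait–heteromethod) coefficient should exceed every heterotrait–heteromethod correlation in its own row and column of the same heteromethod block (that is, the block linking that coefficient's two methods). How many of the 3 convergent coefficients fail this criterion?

Each convergent coefficient versus the relevant comparison correlations:
NFC (methods 1·2): 0.47 vs {0.42, 0.44, 0.38, 0.38} → pass.
WM (methods 1·2): 0.63 vs {0.44, 0.42, 0.54, 0.53} → pass.
SE (methods 1·2): 0.64 vs {0.38, 0.38, 0.53, 0.54} → pass.
0 of 3 fail.

0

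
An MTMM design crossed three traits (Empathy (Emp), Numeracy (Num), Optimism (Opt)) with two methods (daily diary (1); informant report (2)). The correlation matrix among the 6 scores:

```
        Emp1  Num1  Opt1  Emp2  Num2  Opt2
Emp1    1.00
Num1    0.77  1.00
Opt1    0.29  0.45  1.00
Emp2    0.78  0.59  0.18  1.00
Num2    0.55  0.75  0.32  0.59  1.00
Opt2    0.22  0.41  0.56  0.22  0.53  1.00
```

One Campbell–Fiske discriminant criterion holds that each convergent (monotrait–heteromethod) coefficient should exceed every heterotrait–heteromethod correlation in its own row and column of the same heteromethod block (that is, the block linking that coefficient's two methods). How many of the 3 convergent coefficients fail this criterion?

Checking each validity diagonal entry against its comparison values:
Emp (methods 1·2): 0.78 vs {0.55, 0.59, 0.22, 0.18} → pass.
Num (methods 1·2): 0.75 vs {0.59, 0.55, 0.41, 0.32} → pass.
Opt (methods 1·2): 0.56 vs {0.18, 0.22, 0.32, 0.41} → pass.
0 of 3 fail.

0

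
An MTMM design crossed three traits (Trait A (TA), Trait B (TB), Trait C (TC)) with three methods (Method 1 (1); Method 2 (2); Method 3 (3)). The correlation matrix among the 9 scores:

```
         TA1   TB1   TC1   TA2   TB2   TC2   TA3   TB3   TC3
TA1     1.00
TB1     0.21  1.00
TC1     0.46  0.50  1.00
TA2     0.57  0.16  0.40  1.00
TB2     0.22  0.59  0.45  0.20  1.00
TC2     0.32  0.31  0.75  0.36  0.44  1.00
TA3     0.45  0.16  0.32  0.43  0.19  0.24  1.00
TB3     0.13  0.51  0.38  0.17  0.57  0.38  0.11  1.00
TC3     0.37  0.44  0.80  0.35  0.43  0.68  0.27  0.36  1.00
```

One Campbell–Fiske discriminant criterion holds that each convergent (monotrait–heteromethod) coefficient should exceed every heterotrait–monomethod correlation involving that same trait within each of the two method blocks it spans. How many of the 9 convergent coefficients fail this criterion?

1

Checking each validity diagonal entry against its comparison values:
TA (methods 1·2): 0.57 vs {0.21, 0.20, 0.46, 0.36} → pass.
TA (methods 1·3): 0.45 vs {0.21, 0.11, 0.46, 0.27} → fail.
TA (methods 2·3): 0.43 vs {0.20, 0.11, 0.36, 0.27} → pass.
TB (methods 1·2): 0.59 vs {0.21, 0.20, 0.50, 0.44} → pass.
TB (methods 1·3): 0.51 vs {0.21, 0.11, 0.50, 0.36} → pass.
TB (methods 2·3): 0.57 vs {0.20, 0.11, 0.44, 0.36} → pass.
TC (methods 1·2): 0.75 vs {0.46, 0.36, 0.50, 0.44} → pass.
TC (methods 1·3): 0.80 vs {0.46, 0.27, 0.50, 0.36} → pass.
TC (methods 2·3): 0.68 vs {0.36, 0.27, 0.44, 0.36} → pass.
1 of 9 fail.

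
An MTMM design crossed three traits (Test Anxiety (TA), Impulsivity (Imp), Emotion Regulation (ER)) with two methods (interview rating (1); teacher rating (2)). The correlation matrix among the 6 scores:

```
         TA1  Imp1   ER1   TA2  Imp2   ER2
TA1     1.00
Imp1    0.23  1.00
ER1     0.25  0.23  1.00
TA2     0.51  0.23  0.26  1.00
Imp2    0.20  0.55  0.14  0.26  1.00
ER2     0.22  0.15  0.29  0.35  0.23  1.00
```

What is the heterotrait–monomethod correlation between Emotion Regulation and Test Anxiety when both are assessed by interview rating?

0.25

Different traits, same method: r(ER1, TA1) = 0.25.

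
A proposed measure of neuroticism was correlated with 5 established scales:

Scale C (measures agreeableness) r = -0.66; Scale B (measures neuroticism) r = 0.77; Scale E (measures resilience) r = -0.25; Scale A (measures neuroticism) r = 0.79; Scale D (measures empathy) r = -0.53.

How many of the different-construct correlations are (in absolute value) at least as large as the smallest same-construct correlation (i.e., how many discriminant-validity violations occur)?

Convergent (same construct = neuroticism): Scale B, Scale A.
Smallest convergent = 0.77. Discriminant |r|: 0.66, 0.25, 0.53; count ≥ 0.77 → 0.

0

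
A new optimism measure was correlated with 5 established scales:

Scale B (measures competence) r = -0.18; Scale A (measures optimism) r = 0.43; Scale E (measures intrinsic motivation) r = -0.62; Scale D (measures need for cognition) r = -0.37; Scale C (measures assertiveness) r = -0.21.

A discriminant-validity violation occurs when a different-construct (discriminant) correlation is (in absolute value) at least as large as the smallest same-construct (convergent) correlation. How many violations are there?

1

Convergent (same construct = optimism): Scale A.
Smallest convergent = 0.43. Discriminant |r|: 0.18, 0.62, 0.37, 0.21; count ≥ 0.43 → 1.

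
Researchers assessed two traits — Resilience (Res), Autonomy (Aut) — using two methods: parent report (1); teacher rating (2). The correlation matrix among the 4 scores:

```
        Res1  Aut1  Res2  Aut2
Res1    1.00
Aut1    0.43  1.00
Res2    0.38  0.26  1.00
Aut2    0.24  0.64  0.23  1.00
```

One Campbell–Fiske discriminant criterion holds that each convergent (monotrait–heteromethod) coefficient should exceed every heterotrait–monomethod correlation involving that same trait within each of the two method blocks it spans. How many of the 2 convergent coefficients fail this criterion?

Each convergent coefficient versus the relevant comparison correlations:
Res (methods 1·2): 0.38 vs {0.43, 0.23} → fail.
Aut (methods 1·2): 0.64 vs {0.43, 0.23} → pass.
1 of 2 fail.

1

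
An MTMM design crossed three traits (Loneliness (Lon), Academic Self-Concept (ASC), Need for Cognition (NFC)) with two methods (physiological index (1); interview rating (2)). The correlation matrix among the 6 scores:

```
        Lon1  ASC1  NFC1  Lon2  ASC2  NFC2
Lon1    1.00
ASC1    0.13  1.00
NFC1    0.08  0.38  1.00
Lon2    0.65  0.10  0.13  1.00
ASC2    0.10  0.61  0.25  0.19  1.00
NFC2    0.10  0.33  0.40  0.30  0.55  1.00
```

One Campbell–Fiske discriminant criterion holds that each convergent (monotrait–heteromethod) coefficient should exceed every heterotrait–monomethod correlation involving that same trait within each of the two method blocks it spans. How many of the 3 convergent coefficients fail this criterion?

1

Convergent coefficients and their comparison sets:
Lon (methods 1·2): 0.65 vs {0.13, 0.19, 0.08, 0.30} → pass.
ASC (methods 1·2): 0.61 vs {0.13, 0.19, 0.38, 0.55} → pass.
NFC (methods 1·2): 0.40 vs {0.08, 0.30, 0.38, 0.55} → fail.
1 of 3 fail.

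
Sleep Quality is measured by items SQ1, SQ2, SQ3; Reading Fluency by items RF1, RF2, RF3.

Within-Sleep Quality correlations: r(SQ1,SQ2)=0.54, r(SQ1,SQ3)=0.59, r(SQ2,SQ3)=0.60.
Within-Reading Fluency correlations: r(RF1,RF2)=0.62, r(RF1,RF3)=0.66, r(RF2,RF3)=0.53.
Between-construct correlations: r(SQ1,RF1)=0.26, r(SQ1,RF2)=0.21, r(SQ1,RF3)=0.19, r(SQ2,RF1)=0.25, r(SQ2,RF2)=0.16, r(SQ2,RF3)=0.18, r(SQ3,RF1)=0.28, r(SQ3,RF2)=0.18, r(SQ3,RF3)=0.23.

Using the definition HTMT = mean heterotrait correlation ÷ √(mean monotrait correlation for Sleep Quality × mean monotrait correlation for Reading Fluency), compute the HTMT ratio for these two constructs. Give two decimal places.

Mean between = 1.94/9 = 0.2156.
Mean within-SQ = 1.73/3 = 0.5767; mean within-RF = 1.81/3 = 0.6033.
Geometric mean = √(0.5767 × 0.6033) = 0.5899.
HTMT = 0.2156 / 0.5899 = 0.37.

0.37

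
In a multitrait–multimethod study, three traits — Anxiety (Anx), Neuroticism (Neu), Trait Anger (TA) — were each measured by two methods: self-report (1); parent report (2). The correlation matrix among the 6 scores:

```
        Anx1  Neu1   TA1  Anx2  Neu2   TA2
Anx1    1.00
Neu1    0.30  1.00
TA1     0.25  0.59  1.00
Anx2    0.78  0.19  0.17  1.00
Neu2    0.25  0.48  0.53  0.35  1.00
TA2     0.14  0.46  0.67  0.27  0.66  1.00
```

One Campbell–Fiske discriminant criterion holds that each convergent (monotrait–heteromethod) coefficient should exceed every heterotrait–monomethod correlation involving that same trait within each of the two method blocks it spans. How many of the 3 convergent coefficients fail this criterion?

1

Each convergent coefficient versus the relevant comparison correlations:
Anx (methods 1·2): 0.78 vs {0.30, 0.35, 0.25, 0.27} → pass.
Neu (methods 1·2): 0.48 vs {0.30, 0.35, 0.59, 0.66} → fail.
TA (methods 1·2): 0.67 vs {0.25, 0.27, 0.59, 0.66} → pass.
1 of 3 fail.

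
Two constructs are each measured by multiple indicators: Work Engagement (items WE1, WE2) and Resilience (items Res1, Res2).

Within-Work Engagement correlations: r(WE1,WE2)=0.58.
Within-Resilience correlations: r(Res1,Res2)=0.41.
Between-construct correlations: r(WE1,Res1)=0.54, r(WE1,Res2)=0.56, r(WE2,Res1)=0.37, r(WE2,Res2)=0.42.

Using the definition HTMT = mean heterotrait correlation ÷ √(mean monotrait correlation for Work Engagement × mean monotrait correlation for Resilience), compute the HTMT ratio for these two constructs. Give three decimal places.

Mean heterotrait r = 1.89/4 = 0.4725.
Mean within-WE = 0.58/1 = 0.5800; mean within-Res = 0.41/1 = 0.4100.
Geometric mean = √(0.5800 × 0.4100) = 0.4876.
HTMT = 0.4725 / 0.4876 = 0.969.

0.969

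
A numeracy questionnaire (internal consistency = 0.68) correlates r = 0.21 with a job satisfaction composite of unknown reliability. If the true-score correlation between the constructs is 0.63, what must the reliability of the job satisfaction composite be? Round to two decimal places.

0.16

r_true = r_obs / √(r_xx · r_yy) ⇒ 0.63 = 0.21 / √(0.68 · r_yy).
√(0.68 · r_yy) = 0.21 / 0.63 = 0.3333; 0.68 · r_yy = 0.1111; r_yy = 0.1111 / 0.68 ≈ 0.16.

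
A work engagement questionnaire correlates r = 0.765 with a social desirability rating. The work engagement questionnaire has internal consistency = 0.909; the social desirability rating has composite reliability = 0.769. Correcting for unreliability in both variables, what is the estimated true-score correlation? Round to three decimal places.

0.915

r_true = r_obs / √(r_xx · r_yy) = 0.765 / √(0.909 × 0.769) = 0.765 / √0.699021 = 0.765 / 0.8361 ≈ 0.915.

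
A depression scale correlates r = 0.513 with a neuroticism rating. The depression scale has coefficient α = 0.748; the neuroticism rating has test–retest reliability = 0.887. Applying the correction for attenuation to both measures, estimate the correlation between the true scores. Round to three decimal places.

0.630

r_true = r_obs / √(r_xx · r_yy) = 0.513 / √(0.748 × 0.887) = 0.513 / √0.663476 = 0.513 / 0.8145 ≈ 0.630.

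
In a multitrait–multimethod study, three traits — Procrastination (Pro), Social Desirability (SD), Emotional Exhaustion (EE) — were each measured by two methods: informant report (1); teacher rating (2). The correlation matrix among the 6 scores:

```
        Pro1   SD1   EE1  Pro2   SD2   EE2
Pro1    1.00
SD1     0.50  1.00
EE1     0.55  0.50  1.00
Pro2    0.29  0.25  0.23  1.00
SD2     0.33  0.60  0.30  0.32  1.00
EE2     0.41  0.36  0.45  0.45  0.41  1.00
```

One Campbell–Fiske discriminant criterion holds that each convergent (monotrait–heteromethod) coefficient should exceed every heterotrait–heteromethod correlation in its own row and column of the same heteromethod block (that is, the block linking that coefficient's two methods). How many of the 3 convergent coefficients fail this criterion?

1

Each convergent coefficient versus the relevant comparison correlations:
Pro (methods 1·2): 0.29 vs {0.33, 0.25, 0.41, 0.23} → fail.
SD (methods 1·2): 0.60 vs {0.25, 0.33, 0.36, 0.30} → pass.
EE (methods 1·2): 0.45 vs {0.23, 0.41, 0.30, 0.36} → pass.
1 of 3 fail.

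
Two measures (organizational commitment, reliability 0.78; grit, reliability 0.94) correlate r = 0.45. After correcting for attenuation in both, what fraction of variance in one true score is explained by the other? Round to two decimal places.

0.28

Disattenuated r = 0.45 / √(0.78 × 0.94) = 0.45 / 0.8563 = 0.5255.
Shared true-score variance = 0.5255² = 0.2762 ≈ 0.28.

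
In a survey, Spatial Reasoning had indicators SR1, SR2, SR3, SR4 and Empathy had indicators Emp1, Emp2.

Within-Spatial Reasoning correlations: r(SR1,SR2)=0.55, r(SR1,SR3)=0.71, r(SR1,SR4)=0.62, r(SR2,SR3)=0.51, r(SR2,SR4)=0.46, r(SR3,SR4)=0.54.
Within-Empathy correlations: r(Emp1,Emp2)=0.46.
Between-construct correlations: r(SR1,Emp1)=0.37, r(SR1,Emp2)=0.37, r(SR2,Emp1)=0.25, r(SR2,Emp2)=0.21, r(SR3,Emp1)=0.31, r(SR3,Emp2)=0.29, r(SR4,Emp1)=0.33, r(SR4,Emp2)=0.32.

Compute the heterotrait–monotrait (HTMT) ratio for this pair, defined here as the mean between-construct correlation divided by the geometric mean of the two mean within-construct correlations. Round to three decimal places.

Mean heterotrait r = 2.45/8 = 0.3063.
Mean within-SR = 3.39/6 = 0.5650; mean within-Emp = 0.46/1 = 0.4600.
Geometric mean = √(0.5650 × 0.4600) = 0.5098.
HTMT = 0.3063 / 0.5098 = 0.601.

0.601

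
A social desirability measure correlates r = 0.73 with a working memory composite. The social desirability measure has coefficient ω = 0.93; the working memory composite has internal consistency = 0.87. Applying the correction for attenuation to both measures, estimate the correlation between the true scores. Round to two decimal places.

0.81

r_true = r_obs / √(r_xx · r_yy) = 0.73 / √(0.93 × 0.87) = 0.73 / √0.8091 = 0.73 / 0.8995 ≈ 0.81.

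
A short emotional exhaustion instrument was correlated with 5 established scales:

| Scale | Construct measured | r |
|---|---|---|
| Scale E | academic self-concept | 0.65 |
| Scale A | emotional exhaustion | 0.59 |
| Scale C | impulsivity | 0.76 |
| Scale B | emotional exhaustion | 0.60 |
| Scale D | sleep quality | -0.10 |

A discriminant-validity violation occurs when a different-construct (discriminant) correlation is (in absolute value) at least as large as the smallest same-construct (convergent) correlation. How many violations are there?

Convergent (same construct = emotional exhaustion): Scale A, Scale B.
Smallest convergent = 0.59. Discriminant |r|: 0.65, 0.76, 0.10; count ≥ 0.59 → 2.

2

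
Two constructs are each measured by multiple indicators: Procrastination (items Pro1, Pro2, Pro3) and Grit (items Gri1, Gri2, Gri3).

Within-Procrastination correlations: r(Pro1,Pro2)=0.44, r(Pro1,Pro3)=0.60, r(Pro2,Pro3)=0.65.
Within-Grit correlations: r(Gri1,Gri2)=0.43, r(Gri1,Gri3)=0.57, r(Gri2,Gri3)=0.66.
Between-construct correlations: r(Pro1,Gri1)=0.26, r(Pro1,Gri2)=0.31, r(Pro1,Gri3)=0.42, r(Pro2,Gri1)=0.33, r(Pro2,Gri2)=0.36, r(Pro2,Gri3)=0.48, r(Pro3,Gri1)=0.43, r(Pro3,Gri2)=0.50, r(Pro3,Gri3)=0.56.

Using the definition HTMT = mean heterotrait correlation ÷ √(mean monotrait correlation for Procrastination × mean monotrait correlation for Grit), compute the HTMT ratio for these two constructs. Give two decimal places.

Mean heterotrait r = 3.65/9 = 0.4056.
Mean within-Pro = 1.69/3 = 0.5633; mean within-Gri = 1.66/3 = 0.5533.
Geometric mean = √(0.5633 × 0.5533) = 0.5583.
HTMT = 0.4056 / 0.5583 = 0.73.

0.73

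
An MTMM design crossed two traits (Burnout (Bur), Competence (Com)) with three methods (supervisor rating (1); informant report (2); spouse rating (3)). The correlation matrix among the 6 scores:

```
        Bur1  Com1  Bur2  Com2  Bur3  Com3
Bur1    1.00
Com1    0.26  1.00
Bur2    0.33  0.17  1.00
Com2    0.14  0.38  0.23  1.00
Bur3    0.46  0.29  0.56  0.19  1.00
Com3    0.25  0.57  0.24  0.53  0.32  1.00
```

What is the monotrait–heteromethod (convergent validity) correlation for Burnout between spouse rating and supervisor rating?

0.46

Same trait (Bur), different methods: r(Bur3, Bur1) = 0.46.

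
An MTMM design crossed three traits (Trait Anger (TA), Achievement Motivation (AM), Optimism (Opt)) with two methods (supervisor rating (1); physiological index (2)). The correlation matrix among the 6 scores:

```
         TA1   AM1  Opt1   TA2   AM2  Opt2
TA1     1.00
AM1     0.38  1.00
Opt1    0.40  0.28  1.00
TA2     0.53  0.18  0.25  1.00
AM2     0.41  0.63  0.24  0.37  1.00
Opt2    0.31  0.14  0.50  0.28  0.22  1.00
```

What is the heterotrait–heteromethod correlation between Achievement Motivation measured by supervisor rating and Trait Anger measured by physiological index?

0.18

Different traits and methods: r(AM1, TA2) = 0.18.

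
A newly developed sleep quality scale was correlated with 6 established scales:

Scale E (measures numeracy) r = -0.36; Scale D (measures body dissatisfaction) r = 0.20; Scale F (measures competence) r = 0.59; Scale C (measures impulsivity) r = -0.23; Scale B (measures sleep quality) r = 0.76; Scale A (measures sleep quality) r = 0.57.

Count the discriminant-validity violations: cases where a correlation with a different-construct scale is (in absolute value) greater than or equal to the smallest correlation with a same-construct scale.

Convergent (same construct = sleep quality): Scale B, Scale A.
Smallest convergent = 0.57. Discriminant |r|: 0.36, 0.20, 0.59, 0.23; count ≥ 0.57 → 1.

1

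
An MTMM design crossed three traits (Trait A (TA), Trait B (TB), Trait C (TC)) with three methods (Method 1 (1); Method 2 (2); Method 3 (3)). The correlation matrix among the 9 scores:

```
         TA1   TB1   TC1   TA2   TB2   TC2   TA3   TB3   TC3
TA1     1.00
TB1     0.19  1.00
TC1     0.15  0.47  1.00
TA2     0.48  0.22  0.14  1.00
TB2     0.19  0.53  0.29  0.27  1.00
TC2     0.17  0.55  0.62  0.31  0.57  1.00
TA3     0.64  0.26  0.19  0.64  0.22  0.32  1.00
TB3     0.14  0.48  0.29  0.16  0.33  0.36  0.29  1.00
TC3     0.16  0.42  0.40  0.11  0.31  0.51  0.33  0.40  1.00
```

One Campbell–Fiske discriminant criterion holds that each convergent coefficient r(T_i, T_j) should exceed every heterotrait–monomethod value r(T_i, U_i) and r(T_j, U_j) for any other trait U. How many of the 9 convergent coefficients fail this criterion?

Checking each validity diagonal entry against its comparison values:
TA (methods 1·2): 0.48 vs {0.19, 0.27, 0.15, 0.31} → pass.
TA (methods 1·3): 0.64 vs {0.19, 0.29, 0.15, 0.33} → pass.
TA (methods 2·3): 0.64 vs {0.27, 0.29, 0.31, 0.33} → pass.
TB (methods 1·2): 0.53 vs {0.19, 0.27, 0.47, 0.57} → fail.
TB (methods 1·3): 0.48 vs {0.19, 0.29, 0.47, 0.40} → pass.
TB (methods 2·3): 0.33 vs {0.27, 0.29, 0.57, 0.40} → fail.
TC (methods 1·2): 0.62 vs {0.15, 0.31, 0.47, 0.57} → pass.
TC (methods 1·3): 0.40 vs {0.15, 0.33, 0.47, 0.40} → fail.
TC (methods 2·3): 0.51 vs {0.31, 0.33, 0.57, 0.40} → fail.
4 of 9 fail.

4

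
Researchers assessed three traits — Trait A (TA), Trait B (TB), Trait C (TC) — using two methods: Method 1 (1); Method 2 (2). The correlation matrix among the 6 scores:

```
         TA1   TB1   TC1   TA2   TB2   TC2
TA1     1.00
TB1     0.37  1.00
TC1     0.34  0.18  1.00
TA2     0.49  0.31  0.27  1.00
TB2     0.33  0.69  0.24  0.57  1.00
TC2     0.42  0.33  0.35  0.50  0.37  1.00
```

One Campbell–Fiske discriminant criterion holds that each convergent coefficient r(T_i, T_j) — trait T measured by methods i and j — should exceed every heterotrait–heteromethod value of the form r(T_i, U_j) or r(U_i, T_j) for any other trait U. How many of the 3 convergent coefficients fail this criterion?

Convergent coefficients and their comparison sets:
TA (methods 1·2): 0.49 vs {0.33, 0.31, 0.42, 0.27} → pass.
TB (methods 1·2): 0.69 vs {0.31, 0.33, 0.33, 0.24} → pass.
TC (methods 1·2): 0.35 vs {0.27, 0.42, 0.24, 0.33} → fail.
1 of 3 fail.

1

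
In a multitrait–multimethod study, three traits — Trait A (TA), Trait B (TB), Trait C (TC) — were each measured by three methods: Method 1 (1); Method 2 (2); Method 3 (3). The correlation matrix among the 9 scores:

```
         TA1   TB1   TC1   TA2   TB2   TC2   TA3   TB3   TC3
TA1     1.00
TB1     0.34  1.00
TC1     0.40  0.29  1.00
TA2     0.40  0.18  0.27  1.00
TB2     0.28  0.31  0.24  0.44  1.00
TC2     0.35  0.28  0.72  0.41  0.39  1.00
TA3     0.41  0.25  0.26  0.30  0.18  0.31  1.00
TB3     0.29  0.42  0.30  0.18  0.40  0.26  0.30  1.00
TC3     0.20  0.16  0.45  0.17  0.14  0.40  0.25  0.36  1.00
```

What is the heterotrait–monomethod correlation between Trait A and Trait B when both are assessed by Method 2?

0.44

Different traits, same method: r(TA2, TB2) = 0.44.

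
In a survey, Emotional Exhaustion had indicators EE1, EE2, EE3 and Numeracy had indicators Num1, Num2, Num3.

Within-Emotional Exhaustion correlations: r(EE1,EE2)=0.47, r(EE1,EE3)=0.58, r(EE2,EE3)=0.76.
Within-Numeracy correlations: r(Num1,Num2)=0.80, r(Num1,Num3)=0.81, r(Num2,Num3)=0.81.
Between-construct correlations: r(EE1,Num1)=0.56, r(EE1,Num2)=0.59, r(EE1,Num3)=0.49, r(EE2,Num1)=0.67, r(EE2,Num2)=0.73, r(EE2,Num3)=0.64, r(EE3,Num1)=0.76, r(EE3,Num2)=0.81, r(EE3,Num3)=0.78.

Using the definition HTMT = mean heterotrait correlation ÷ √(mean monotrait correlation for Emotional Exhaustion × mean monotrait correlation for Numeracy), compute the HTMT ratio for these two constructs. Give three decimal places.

0.960

Between-construct mean = 6.03/9 = 0.6700.
Mean within-EE = 1.81/3 = 0.6033; mean within-Num = 2.42/3 = 0.8067.
Geometric mean = √(0.6033 × 0.8067) = 0.6976.
HTMT = 0.6700 / 0.6976 = 0.960.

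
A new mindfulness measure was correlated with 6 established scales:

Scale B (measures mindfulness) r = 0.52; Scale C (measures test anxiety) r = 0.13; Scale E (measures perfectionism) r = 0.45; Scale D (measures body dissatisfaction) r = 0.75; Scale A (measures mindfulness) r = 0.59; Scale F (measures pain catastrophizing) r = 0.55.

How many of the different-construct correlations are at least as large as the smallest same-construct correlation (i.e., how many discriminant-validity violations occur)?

Convergent (same construct = mindfulness): Scale B, Scale A.
Smallest convergent = 0.52. Discriminant values: 0.13, 0.45, 0.75, 0.55; count ≥ 0.52 → 2.

2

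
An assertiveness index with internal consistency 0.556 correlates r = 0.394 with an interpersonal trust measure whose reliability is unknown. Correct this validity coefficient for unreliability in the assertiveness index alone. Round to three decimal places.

0.528

Single correction: r_c = r_obs / √r_xx = 0.394 / √0.556 = 0.394 / 0.7457 ≈ 0.528.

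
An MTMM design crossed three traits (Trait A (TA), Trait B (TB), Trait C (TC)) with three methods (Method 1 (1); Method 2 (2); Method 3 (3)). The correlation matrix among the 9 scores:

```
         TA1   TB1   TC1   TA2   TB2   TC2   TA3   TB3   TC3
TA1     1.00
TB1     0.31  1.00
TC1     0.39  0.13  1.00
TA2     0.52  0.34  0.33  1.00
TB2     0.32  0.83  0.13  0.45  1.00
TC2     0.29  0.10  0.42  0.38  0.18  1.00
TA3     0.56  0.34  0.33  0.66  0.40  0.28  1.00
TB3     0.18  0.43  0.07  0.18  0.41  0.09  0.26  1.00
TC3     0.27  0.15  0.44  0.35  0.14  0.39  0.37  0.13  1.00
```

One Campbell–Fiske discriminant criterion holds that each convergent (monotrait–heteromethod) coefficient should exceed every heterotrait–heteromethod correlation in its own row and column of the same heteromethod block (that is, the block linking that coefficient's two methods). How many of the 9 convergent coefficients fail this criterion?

0

Convergent coefficients and their comparison sets:
TA (methods 1·2): 0.52 vs {0.32, 0.34, 0.29, 0.33} → pass.
TA (methods 1·3): 0.56 vs {0.18, 0.34, 0.27, 0.33} → pass.
TA (methods 2·3): 0.66 vs {0.18, 0.40, 0.35, 0.28} → pass.
TB (methods 1·2): 0.83 vs {0.34, 0.32, 0.10, 0.13} → pass.
TB (methods 1·3): 0.43 vs {0.34, 0.18, 0.15, 0.07} → pass.
TB (methods 2·3): 0.41 vs {0.40, 0.18, 0.14, 0.09} → pass.
TC (methods 1·2): 0.42 vs {0.33, 0.29, 0.13, 0.10} → pass.
TC (methods 1·3): 0.44 vs {0.33, 0.27, 0.07, 0.15} → pass.
TC (methods 2·3): 0.39 vs {0.28, 0.35, 0.09, 0.14} → pass.
0 of 9 fail.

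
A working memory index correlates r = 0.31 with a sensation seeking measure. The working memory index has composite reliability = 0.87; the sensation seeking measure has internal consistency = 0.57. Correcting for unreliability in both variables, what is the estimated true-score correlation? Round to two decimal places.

0.44

r_true = r_obs / √(r_xx · r_yy) = 0.31 / √(0.87 × 0.57) = 0.31 / √0.4959 = 0.31 / 0.7042 ≈ 0.44.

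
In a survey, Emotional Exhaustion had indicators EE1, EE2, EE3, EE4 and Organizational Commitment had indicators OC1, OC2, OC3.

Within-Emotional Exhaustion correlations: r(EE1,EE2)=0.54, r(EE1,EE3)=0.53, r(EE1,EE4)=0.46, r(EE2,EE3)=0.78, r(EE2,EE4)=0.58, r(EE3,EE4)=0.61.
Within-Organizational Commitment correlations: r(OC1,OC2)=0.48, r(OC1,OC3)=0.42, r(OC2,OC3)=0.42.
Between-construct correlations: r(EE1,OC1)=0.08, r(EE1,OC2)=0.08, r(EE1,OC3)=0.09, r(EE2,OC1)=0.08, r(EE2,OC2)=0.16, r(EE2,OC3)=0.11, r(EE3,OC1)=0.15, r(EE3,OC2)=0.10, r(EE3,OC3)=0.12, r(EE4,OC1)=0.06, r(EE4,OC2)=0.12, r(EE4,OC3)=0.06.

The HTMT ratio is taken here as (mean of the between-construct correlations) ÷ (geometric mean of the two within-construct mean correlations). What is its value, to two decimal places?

0.20

Mean between = 1.21/12 = 0.1008.
Mean within-EE = 3.50/6 = 0.5833; mean within-OC = 1.32/3 = 0.4400.
Geometric mean = √(0.5833 × 0.4400) = 0.5066.
HTMT = 0.1008 / 0.5066 = 0.20.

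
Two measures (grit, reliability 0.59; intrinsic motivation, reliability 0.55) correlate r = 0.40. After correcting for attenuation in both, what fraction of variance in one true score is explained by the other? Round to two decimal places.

0.49

Disattenuated r = 0.40 / √(0.59 × 0.55) = 0.40 / 0.5696 = 0.7022.
Shared true-score variance = 0.7022² = 0.4931 ≈ 0.49.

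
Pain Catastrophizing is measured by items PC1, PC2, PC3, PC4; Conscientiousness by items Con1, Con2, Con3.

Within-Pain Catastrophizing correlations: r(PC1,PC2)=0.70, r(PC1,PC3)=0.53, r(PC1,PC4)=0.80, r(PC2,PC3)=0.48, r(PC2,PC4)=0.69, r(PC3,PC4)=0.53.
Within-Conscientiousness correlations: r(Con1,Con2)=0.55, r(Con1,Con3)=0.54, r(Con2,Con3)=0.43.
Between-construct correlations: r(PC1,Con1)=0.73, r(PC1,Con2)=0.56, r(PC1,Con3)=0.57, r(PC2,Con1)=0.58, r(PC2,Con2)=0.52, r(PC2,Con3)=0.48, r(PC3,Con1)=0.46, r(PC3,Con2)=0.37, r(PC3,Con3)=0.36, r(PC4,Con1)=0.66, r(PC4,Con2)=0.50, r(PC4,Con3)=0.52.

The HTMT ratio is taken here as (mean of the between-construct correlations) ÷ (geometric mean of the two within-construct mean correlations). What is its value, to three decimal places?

0.937

Mean heterotrait r = 6.31/12 = 0.5258.
Mean within-PC = 3.73/6 = 0.6217; mean within-Con = 1.52/3 = 0.5067.
Geometric mean = √(0.6217 × 0.5067) = 0.5613.
HTMT = 0.5258 / 0.5613 = 0.937.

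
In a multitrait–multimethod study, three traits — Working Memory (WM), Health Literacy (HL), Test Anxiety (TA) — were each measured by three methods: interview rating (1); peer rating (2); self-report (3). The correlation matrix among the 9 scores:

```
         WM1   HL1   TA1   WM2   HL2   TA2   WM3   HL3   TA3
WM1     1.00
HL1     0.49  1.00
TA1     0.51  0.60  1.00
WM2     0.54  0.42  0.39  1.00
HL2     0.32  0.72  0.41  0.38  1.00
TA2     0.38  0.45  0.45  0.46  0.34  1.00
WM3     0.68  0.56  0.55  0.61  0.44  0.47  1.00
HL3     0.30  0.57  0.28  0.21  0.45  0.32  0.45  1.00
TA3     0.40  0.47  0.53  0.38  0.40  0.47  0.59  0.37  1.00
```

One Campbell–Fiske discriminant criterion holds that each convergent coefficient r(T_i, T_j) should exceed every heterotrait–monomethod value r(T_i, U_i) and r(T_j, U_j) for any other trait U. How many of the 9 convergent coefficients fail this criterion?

Convergent coefficients and their comparison sets:
WM (methods 1·2): 0.54 vs {0.49, 0.38, 0.51, 0.46} → pass.
WM (methods 1·3): 0.68 vs {0.49, 0.45, 0.51, 0.59} → pass.
WM (methods 2·3): 0.61 vs {0.38, 0.45, 0.46, 0.59} → pass.
HL (methods 1·2): 0.72 vs {0.49, 0.38, 0.60, 0.34} → pass.
HL (methods 1·3): 0.57 vs {0.49, 0.45, 0.60, 0.37} → fail.
HL (methods 2·3): 0.45 vs {0.38, 0.45, 0.34, 0.37} → fail.
TA (methods 1·2): 0.45 vs {0.51, 0.46, 0.60, 0.34} → fail.
TA (methods 1·3): 0.53 vs {0.51, 0.59, 0.60, 0.37} → fail.
TA (methods 2·3): 0.47 vs {0.46, 0.59, 0.34, 0.37} → fail.
5 of 9 fail.

5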